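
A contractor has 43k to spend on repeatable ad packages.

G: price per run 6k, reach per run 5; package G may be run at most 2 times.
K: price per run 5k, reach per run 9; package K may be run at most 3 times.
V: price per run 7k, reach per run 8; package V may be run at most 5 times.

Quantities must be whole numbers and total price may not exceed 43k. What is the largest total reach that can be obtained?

1×G, 3×K, and 3×V: price 42 ≤ 43, reach 1·5 + 3·9 + 3·8 = 56.
3×K and 4×V: price 43 ≤ 43, reach 3·9 + 4·8 = 59.
Best is 59.

59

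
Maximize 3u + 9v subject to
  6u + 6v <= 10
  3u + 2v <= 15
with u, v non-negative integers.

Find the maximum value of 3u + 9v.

The continuous relaxation peaks at (0, 1.67) with value 15.00; rounding to a feasible lattice point costs some objective.
(u,v)=(0,1): 6·0+6·1=6≤10, 3·0+2·1=2≤15, objective 9.
(u,v)=(1,0): 6·1+6·0=6≤10, 3·1+2·0=3≤15, objective 3.
(u,v)=(0,0): 6·0+6·0=0≤10, 3·0+2·0=0≤15, objective 0.
No feasible integer point exceeds 9.

9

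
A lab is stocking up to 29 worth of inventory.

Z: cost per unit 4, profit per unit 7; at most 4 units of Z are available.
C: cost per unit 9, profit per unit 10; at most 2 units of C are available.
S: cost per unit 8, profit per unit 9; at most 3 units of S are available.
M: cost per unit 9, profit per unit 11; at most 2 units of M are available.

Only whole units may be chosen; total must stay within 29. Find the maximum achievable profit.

41

Z has the best ratio (7/4); taking only Z gives at most 4×7 = 28 (stopped by the supply cap of 4).
Mixing does better — 3×Z, 1×S, and 1×M: cost 29 ≤ 29, profit 3·7 + 1·9 + 1·11 = 41.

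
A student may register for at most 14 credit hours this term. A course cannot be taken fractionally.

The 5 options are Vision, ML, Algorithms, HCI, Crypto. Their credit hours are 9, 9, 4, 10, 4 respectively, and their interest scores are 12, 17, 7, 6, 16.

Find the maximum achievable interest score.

33

ML + Algorithms: credit hours 9 + 4 = 13 ≤ 14, interest score 17 + 7 = 24.
ML + Crypto: credit hours 9 + 4 = 13 ≤ 14, interest score 17 + 16 = 33.
Vision + Crypto: credit hours 9 + 4 = 13 ≤ 14, interest score 12 + 16 = 28.
Best is ML and Crypto with total interest score 33.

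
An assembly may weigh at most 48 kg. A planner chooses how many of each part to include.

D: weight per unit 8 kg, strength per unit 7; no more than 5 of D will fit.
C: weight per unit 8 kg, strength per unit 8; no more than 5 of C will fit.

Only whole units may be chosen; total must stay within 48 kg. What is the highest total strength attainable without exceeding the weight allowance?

C has the best ratio (8/8); taking only C gives at most 5×8 = 40 (stopped by the supply cap of 5).
Mixing does better — 1×D and 5×C: weight 48 ≤ 48, strength 1·7 + 5·8 = 47.

47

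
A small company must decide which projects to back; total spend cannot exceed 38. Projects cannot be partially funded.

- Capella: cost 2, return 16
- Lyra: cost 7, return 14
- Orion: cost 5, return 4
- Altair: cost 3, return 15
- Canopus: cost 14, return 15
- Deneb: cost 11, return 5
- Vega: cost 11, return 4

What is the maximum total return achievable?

65

Allowing fractional choices, the relaxed optimum would be about 67.2, but projects are indivisible.
Capella + Lyra + Altair + Canopus + Deneb: cost 2 + 7 + 3 + 14 + 11 = 37 ≤ 38, return 16 + 14 + 15 + 15 + 5 = 65.
Capella + Lyra + Orion + Altair + Canopus: cost 2 + 7 + 5 + 3 + 14 = 31 ≤ 38, return 16 + 14 + 4 + 15 + 15 = 64.
Capella + Lyra + Altair + Canopus + Vega: cost 2 + 7 + 3 + 14 + 11 = 37 ≤ 38, return 16 + 14 + 15 + 15 + 4 = 64.
Best is Capella, Lyra, Altair, Canopus, and Deneb with total return 65.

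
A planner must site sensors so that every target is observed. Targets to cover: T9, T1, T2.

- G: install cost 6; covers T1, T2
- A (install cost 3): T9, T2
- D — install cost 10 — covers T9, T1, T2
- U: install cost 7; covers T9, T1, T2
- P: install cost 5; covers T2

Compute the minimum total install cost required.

7

This is a weighted set-cover instance.
U alone covers T9, T1, T2 — every target.
Total install cost: 7.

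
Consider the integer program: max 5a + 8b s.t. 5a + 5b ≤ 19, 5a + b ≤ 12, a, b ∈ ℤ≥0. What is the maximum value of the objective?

Relaxing integrality, the LP optimum is 30.40 at (a,b) = (0, 3.8), which is not an integer point.
(a,b)=(0,3): 5·0+5·3=15≤19, 5·0+1·3=3≤12, objective 24.
(a,b)=(1,2): 5·1+5·2=15≤19, 5·1+1·2=7≤12, objective 21.
(a,b)=(0,2): 5·0+5·2=10≤19, 5·0+1·2=2≤12, objective 16.
The best lattice point is (0,3), giving 24.

24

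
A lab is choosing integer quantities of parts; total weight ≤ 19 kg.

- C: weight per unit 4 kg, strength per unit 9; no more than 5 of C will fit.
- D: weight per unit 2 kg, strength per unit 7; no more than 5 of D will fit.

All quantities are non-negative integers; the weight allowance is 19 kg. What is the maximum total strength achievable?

Take 2×C and 5×D: weight 18 ≤ 19, strength 2·9 + 5·7 = 53.
D has the best ratio (7/2) and is taken to its limit of 5; remaining capacity is filled optimally with the others.

53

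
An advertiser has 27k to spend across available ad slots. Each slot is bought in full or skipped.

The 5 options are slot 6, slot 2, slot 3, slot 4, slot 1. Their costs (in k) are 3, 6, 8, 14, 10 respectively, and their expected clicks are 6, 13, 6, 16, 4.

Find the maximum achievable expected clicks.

Take slot 6, slot 2, and slot 4: cost 3 + 6 + 14 = 23 ≤ 27, expected clicks 6 + 13 + 16 = 35.
No other feasible combination does better.

35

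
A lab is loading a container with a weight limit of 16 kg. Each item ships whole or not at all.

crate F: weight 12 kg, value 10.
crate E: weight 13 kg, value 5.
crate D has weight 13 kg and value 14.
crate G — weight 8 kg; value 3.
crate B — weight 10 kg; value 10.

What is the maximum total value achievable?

crate D: weight 13 ≤ 16, value 14.
crate B: weight 10 ≤ 16, value 10.
Best is crate D with total value 14.

14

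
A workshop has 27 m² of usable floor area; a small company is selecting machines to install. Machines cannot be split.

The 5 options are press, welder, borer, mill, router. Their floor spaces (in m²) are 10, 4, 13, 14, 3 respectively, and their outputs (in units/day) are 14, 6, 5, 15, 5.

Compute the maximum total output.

welder + mill + router: floor space 4 + 14 + 3 = 21 ≤ 27, output 6 + 15 + 5 = 26.
press + mill + router: floor space 10 + 14 + 3 = 27 ≤ 27, output 14 + 15 + 5 = 34.
press + mill: floor space 10 + 14 = 24 ≤ 27, output 14 + 15 = 29.
Best is press, mill, and router with total output 34.

34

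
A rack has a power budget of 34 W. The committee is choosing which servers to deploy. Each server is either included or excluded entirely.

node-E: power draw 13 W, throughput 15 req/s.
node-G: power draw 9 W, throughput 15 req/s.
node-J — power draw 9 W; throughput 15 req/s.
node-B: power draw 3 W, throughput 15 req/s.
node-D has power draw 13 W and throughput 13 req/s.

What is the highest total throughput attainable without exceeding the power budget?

node-G + node-J + node-B: power draw 9 + 9 + 3 = 21 ≤ 34, throughput 15 + 15 + 15 = 45.
node-G + node-J + node-B + node-D: power draw 9 + 9 + 3 + 13 = 34 ≤ 34, throughput 15 + 15 + 15 + 13 = 58.
node-E + node-G + node-J + node-B: power draw 13 + 9 + 9 + 3 = 34 ≤ 34, throughput 15 + 15 + 15 + 15 = 60.
Best is node-E, node-G, node-J, and node-B with total throughput 60.

60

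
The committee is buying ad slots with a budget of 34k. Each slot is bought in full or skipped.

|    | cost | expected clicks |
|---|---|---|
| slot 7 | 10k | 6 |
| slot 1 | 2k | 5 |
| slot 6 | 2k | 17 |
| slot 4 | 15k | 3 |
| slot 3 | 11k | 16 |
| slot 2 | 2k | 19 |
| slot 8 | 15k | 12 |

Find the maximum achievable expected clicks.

69

Treat it as a binary knapsack problem.
slot 6 + slot 3 + slot 2 + slot 8: cost 2 + 11 + 2 + 15 = 30 ≤ 34, expected clicks 17 + 16 + 19 + 12 = 64.
slot 7 + slot 1 + slot 6 + slot 3 + slot 2: cost 10 + 2 + 2 + 11 + 2 = 27 ≤ 34, expected clicks 6 + 5 + 17 + 16 + 19 = 63.
slot 1 + slot 6 + slot 3 + slot 2 + slot 8: cost 2 + 2 + 11 + 2 + 15 = 32 ≤ 34, expected clicks 5 + 17 + 16 + 19 + 12 = 69.
Best is slot 1, slot 6, slot 3, slot 2, and slot 8 with total expected clicks 69.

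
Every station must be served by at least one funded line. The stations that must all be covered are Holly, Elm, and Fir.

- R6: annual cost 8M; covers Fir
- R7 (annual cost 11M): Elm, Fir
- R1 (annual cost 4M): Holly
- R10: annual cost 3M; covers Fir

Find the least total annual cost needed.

15

The greedy cost-per-new-station heuristic would pick R10, R1, and R7 for 18, but a cheaper cover exists.
Choose R7 and R1: together they cover Holly, Elm, Fir — every station.
Total annual cost: 11 + 4 = 15.
No cover costs less than 15.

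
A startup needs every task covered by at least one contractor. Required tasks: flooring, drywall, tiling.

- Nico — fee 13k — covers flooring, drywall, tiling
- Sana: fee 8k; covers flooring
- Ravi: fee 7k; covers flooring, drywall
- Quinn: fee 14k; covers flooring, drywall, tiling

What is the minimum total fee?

Nico alone covers flooring, drywall, tiling — every task.
Total fee: 13.

13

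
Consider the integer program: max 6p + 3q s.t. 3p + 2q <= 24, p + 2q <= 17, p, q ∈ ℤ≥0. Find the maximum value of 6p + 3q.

48

(p,q)=(8,0): 3·8+2·0=24≤24, 1·8+2·0=8≤17, objective 48.
(p,q)=(7,1): 3·7+2·1=23≤24, 1·7+2·1=9≤17, objective 45.
(p,q)=(7,0): 3·7+2·0=21≤24, 1·7+2·0=7≤17, objective 42.
The best lattice point is (8,0), giving 48.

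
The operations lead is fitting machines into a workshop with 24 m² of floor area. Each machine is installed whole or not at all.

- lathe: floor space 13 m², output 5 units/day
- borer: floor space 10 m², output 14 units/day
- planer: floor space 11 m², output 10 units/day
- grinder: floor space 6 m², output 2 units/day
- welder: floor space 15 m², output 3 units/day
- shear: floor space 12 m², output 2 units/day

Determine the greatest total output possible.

24

Allowing fractional choices, the relaxed optimum would be about 25.2, but machines are indivisible.
lathe + borer: floor space 13 + 10 = 23 ≤ 24, output 5 + 14 = 19.
borer + planer: floor space 10 + 11 = 21 ≤ 24, output 14 + 10 = 24.
Best is borer and planer with total output 24.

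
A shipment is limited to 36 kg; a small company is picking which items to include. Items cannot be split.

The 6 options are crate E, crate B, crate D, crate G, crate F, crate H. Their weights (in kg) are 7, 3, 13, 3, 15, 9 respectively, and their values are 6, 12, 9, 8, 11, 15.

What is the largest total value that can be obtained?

50

Allowing fractional choices, the relaxed optimum would be about 51.3, but items are indivisible.
crate B + crate G + crate F + crate H: weight 3 + 3 + 15 + 9 = 30 ≤ 36, value 12 + 8 + 11 + 15 = 46.
crate E + crate B + crate D + crate G + crate H: weight 7 + 3 + 13 + 3 + 9 = 35 ≤ 36, value 6 + 12 + 9 + 8 + 15 = 50.
Best is crate E, crate B, crate D, crate G, and crate H with total value 50.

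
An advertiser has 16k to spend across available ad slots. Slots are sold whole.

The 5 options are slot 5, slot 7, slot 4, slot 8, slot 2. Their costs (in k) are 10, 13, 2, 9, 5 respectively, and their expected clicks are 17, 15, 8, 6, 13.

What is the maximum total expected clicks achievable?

Take slot 5 and slot 2: cost 10 + 5 = 15 ≤ 16, expected clicks 17 + 13 = 30.
No other feasible combination does better.

30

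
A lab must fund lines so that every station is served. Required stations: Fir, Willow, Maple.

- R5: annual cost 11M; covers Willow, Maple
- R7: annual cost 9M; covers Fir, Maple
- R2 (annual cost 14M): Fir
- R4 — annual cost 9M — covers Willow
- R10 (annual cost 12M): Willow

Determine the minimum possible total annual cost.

Choose R7 and R4: together they cover Fir, Willow, Maple — every station.
Total annual cost: 9 + 9 = 18.
No cover costs less than 18.

18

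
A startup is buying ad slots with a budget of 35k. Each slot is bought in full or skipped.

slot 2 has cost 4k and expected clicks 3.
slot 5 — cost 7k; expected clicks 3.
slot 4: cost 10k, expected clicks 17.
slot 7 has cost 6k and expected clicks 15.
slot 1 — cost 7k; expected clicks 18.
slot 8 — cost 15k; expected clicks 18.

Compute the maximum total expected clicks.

56

Allowing fractional choices, the relaxed optimum would be about 64.4, but ad slots are indivisible.
slot 2 + slot 5 + slot 4 + slot 7 + slot 1: cost 4 + 7 + 10 + 6 + 7 = 34 ≤ 35, expected clicks 3 + 3 + 17 + 15 + 18 = 56.
slot 5 + slot 7 + slot 1 + slot 8: cost 7 + 6 + 7 + 15 = 35 ≤ 35, expected clicks 3 + 15 + 18 + 18 = 54.
slot 2 + slot 7 + slot 1 + slot 8: cost 4 + 6 + 7 + 15 = 32 ≤ 35, expected clicks 3 + 15 + 18 + 18 = 54.
Best is slot 2, slot 5, slot 4, slot 7, and slot 1 with total expected clicks 56.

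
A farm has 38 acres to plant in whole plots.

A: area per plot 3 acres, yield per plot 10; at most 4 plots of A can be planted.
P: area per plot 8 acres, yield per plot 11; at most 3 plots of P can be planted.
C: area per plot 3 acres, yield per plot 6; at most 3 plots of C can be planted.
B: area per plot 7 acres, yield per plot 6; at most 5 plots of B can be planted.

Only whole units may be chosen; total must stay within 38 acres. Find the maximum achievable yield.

80

This is a bounded integer knapsack.
A has the best ratio (10/3); taking only A gives at most 4×10 = 40 (stopped by the supply cap of 4).
Mixing does better — 4×A, 2×P, and 3×C: area 37 ≤ 38, yield 4·10 + 2·11 + 3·6 = 80.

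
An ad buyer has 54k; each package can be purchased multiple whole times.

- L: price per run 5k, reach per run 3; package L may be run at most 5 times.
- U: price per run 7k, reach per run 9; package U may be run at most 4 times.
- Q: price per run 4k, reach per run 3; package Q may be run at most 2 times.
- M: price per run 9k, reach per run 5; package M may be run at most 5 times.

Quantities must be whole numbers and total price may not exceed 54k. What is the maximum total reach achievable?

Take 4×U, 2×Q, and 2×M: price 54 ≤ 54, reach 4·9 + 2·3 + 2·5 = 52.
U has the best ratio (9/7) and is taken to its limit of 4; remaining capacity is filled optimally with the others.

52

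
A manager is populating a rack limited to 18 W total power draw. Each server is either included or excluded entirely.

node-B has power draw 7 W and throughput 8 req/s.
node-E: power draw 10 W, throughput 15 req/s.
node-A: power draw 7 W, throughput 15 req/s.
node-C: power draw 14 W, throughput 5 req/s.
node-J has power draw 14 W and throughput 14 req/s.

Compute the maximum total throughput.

30

Treat it as a binary knapsack problem.
node-B + node-E: power draw 7 + 10 = 17 ≤ 18, throughput 8 + 15 = 23.
node-B + node-A: power draw 7 + 7 = 14 ≤ 18, throughput 8 + 15 = 23.
node-E + node-A: power draw 10 + 7 = 17 ≤ 18, throughput 15 + 15 = 30.
Best is node-E and node-A with total throughput 30.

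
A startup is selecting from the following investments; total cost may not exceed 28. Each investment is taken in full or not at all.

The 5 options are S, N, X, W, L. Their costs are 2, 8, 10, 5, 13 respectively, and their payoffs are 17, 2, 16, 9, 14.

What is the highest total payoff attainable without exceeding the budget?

This is a 0-1 knapsack instance.
S + X + L: cost 2 + 10 + 13 = 25 ≤ 28, payoff 17 + 16 + 14 = 47.
S + X + W: cost 2 + 10 + 5 = 17 ≤ 28, payoff 17 + 16 + 9 = 42.
S + N + X + W: cost 2 + 8 + 10 + 5 = 25 ≤ 28, payoff 17 + 2 + 16 + 9 = 44.
Best is S, X, and L with total payoff 47.

47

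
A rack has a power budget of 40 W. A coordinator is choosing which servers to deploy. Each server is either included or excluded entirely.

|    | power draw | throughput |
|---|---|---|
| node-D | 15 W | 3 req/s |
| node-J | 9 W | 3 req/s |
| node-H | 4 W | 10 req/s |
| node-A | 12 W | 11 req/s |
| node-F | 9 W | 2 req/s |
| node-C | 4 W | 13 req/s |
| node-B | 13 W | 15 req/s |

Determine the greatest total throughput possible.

49

This is an integer program with binary decision variables.
Allowing fractional choices, the relaxed optimum would be about 51.3, but servers are indivisible.
node-J + node-A + node-C + node-B: power draw 9 + 12 + 4 + 13 = 38 ≤ 40, throughput 3 + 11 + 13 + 15 = 42.
node-H + node-A + node-C + node-B: power draw 4 + 12 + 4 + 13 = 33 ≤ 40, throughput 10 + 11 + 13 + 15 = 49.
node-J + node-H + node-F + node-C + node-B: power draw 9 + 4 + 9 + 4 + 13 = 39 ≤ 40, throughput 3 + 10 + 2 + 13 + 15 = 43.
Best is node-H, node-A, node-C, and node-B with total throughput 49.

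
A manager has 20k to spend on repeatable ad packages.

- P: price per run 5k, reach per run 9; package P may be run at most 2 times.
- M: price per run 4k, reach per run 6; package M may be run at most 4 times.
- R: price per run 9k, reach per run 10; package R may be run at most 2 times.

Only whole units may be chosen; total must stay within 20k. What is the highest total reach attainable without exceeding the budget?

This is a bounded integer knapsack.
2×P and 2×M: price 18 ≤ 20, reach 2·9 + 2·6 = 30.
2×P and 1×R: price 19 ≤ 20, reach 2·9 + 1·10 = 28.
Best is 30.

30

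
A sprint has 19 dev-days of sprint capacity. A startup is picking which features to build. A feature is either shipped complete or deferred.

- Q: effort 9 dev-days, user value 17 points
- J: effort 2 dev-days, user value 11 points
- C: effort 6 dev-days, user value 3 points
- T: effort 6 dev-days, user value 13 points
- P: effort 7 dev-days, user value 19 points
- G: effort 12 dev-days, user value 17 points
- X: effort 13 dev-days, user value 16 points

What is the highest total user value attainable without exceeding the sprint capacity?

Q + J + P: effort 9 + 2 + 7 = 18 ≤ 19, user value 17 + 11 + 19 = 47.
J + T + P: effort 2 + 6 + 7 = 15 ≤ 19, user value 11 + 13 + 19 = 43.
Q + J + T: effort 9 + 2 + 6 = 17 ≤ 19, user value 17 + 11 + 13 = 41.
Best is Q, J, and P with total user value 47.

47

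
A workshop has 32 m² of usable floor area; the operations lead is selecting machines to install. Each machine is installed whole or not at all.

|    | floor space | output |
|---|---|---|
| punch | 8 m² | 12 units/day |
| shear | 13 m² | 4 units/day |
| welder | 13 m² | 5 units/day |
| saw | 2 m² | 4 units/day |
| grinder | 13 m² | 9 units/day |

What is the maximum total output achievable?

25

punch + saw + grinder: floor space 8 + 2 + 13 = 23 ≤ 32, output 12 + 4 + 9 = 25.
punch + grinder: floor space 8 + 13 = 21 ≤ 32, output 12 + 9 = 21.
punch + welder + saw: floor space 8 + 13 + 2 = 23 ≤ 32, output 12 + 5 + 4 = 21.
Best is punch, saw, and grinder with total output 25.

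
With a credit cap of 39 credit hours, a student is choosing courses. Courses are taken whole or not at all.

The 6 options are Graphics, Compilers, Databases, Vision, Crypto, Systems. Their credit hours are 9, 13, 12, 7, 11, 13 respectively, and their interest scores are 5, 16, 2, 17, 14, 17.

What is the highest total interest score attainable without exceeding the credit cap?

50

Allowing fractional choices, the relaxed optimum would be about 57.8, but courses are indivisible.
Vision + Crypto + Systems: credit hours 7 + 11 + 13 = 31 ≤ 39, interest score 17 + 14 + 17 = 48.
Compilers + Vision + Systems: credit hours 13 + 7 + 13 = 33 ≤ 39, interest score 16 + 17 + 17 = 50.
Compilers + Vision + Crypto: credit hours 13 + 7 + 11 = 31 ≤ 39, interest score 16 + 17 + 14 = 47.
Best is Compilers, Vision, and Systems with total interest score 50.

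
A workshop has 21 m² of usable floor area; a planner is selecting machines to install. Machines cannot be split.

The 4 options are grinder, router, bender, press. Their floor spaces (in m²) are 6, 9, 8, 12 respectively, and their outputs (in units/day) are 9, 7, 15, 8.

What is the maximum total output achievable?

24

Allowing fractional choices, the relaxed optimum would be about 29.4, but machines are indivisible.
router + bender: floor space 9 + 8 = 17 ≤ 21, output 7 + 15 = 22.
bender + press: floor space 8 + 12 = 20 ≤ 21, output 15 + 8 = 23.
grinder + bender: floor space 6 + 8 = 14 ≤ 21, output 9 + 15 = 24.
Best is grinder and bender with total output 24.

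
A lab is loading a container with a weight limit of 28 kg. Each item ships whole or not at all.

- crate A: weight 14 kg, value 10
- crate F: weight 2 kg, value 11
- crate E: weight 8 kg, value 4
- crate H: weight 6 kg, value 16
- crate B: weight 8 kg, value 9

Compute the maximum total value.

This is a 0-1 knapsack instance.
Allowing fractional choices, the relaxed optimum would be about 44.6, but items are indivisible.
crate F + crate H + crate B: weight 2 + 6 + 8 = 16 ≤ 28, value 11 + 16 + 9 = 36.
crate F + crate E + crate H + crate B: weight 2 + 8 + 6 + 8 = 24 ≤ 28, value 11 + 4 + 16 + 9 = 40.
crate A + crate F + crate H: weight 14 + 2 + 6 = 22 ≤ 28, value 10 + 11 + 16 = 37.
Best is crate F, crate E, crate H, and crate B with total value 40.

40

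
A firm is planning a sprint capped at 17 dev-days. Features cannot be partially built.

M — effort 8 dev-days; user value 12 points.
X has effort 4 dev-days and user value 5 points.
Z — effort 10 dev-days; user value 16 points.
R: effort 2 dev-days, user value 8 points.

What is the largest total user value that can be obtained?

Allowing fractional choices, the relaxed optimum would be about 31.5, but features are indivisible.
M + X + R: effort 8 + 4 + 2 = 14 ≤ 17, user value 12 + 5 + 8 = 25.
Z + R: effort 10 + 2 = 12 ≤ 17, user value 16 + 8 = 24.
X + Z + R: effort 4 + 10 + 2 = 16 ≤ 17, user value 5 + 16 + 8 = 29.
Best is X, Z, and R with total user value 29.

29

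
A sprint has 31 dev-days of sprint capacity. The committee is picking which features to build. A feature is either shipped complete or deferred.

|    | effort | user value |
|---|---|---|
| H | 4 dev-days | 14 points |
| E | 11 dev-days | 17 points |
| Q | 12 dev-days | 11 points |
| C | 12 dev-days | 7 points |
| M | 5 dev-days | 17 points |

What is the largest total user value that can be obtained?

48

This is a 0-1 knapsack instance.
Allowing fractional choices, the relaxed optimum would be about 58.1, but features are indivisible.
H + Q + M: effort 4 + 12 + 5 = 21 ≤ 31, user value 14 + 11 + 17 = 42.
H + E + M: effort 4 + 11 + 5 = 20 ≤ 31, user value 14 + 17 + 17 = 48.
E + Q + M: effort 11 + 12 + 5 = 28 ≤ 31, user value 17 + 11 + 17 = 45.
Best is H, E, and M with total user value 48.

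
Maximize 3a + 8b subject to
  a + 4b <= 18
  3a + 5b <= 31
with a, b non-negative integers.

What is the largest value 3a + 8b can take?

(a,b)=(5,3) is feasible, giving 39.
(a,b)=(4,3) is feasible, giving 36.
(a,b)=(6,2) is feasible, giving 34.
Maximum is 39 at (a,b)=(5,3).

39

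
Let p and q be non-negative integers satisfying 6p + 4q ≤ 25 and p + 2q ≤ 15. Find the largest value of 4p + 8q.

48

The continuous relaxation peaks at (0, 6.25) with value 50.00; rounding to a feasible lattice point costs some objective.
(p,q)=(0,6): 6·0+4·6=24≤25, 1·0+2·6=12≤15, objective 48.
(p,q)=(0,5): 6·0+4·5=20≤25, 1·0+2·5=10≤15, objective 40.
The best lattice point is (0,6), giving 48.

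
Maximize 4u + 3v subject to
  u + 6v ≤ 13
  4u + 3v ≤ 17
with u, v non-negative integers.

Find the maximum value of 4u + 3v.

(u,v)=(4,0) is feasible, giving 16.
(u,v)=(3,1) is feasible, giving 15.
(u,v)=(3,0) is feasible, giving 12.
Maximum is 16 at (u,v)=(4,0).

16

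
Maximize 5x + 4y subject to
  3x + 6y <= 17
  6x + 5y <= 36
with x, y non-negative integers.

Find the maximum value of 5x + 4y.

(x,y)=(5,0): 3·5+6·0=15≤17, 6·5+5·0=30≤36, objective 25.
(x,y)=(4,0): 3·4+6·0=12≤17, 6·4+5·0=24≤36, objective 20.
Maximum is 25 at (x,y)=(5,0).

25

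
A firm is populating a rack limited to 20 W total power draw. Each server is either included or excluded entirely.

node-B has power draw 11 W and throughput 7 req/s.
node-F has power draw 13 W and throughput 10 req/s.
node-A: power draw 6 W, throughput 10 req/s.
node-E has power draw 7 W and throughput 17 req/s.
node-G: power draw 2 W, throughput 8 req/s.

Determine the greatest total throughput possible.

node-A + node-E: power draw 6 + 7 = 13 ≤ 20, throughput 10 + 17 = 27.
node-A + node-E + node-G: power draw 6 + 7 + 2 = 15 ≤ 20, throughput 10 + 17 + 8 = 35.
node-B + node-E + node-G: power draw 11 + 7 + 2 = 20 ≤ 20, throughput 7 + 17 + 8 = 32.
Best is node-A, node-E, and node-G with total throughput 35.

35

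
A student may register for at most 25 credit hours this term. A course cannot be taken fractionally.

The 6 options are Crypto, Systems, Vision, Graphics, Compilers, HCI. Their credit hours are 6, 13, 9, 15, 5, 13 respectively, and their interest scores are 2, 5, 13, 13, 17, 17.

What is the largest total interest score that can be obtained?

Allowing fractional choices, the relaxed optimum would be about 44.4, but courses are indivisible.
Compilers + HCI: credit hours 5 + 13 = 18 ≤ 25, interest score 17 + 17 = 34.
Crypto + Vision + Compilers: credit hours 6 + 9 + 5 = 20 ≤ 25, interest score 2 + 13 + 17 = 32.
Crypto + Compilers + HCI: credit hours 6 + 5 + 13 = 24 ≤ 25, interest score 2 + 17 + 17 = 36.
Best is Crypto, Compilers, and HCI with total interest score 36.

36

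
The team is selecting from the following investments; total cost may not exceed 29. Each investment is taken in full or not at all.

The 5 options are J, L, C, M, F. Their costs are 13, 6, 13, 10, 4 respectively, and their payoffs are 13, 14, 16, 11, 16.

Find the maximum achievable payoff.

46

Take L, C, and F: cost 6 + 13 + 4 = 23 ≤ 29, payoff 14 + 16 + 16 = 46.
No other feasible combination does better.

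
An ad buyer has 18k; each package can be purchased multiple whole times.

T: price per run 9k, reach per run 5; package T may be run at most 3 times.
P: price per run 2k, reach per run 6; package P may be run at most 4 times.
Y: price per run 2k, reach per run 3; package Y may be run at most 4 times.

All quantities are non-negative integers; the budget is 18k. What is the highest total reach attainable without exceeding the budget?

36

4×P and 4×Y: price 16 ≤ 18, reach 4·6 + 4·3 = 36.
4×P and 3×Y: price 14 ≤ 18, reach 4·6 + 3·3 = 33.
Best is 36.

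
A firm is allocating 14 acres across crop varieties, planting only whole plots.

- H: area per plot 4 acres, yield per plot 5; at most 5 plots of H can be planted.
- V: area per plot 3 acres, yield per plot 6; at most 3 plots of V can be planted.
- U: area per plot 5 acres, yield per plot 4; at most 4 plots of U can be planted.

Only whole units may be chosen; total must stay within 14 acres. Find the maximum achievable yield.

23

Take 1×H and 3×V: area 13 ≤ 14, yield 1·5 + 3·6 = 23.
V has the best ratio (6/3) and is taken to its limit of 3; remaining capacity is filled optimally with the others.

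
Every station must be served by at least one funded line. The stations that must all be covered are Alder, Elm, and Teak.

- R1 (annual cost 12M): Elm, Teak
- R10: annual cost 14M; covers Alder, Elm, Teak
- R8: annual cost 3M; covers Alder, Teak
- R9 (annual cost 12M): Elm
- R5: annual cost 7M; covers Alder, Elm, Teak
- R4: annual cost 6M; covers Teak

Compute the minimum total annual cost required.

The greedy cost-per-new-station heuristic would pick R8 and R5 for 10, but a cheaper cover exists.
R5 alone covers Alder, Elm, Teak — every station.
Total annual cost: 7.
No cover costs less than 7.

7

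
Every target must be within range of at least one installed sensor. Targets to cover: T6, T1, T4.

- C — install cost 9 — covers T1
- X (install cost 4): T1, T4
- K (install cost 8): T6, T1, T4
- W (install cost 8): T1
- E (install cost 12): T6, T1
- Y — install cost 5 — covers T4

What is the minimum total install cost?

8

This is a weighted set-cover instance.
K alone covers T6, T1, T4 — every target.
Total install cost: 8.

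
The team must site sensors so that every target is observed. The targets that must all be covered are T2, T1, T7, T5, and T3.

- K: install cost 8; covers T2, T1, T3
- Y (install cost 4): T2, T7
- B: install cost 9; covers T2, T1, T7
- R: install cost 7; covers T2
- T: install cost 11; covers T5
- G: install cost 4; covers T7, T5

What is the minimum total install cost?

The greedy cost-per-new-target heuristic would pick Y, K, and G for 16, but a cheaper cover exists.
Choose K and G: together they cover T2, T1, T7, T5, T3 — every target.
Total install cost: 8 + 4 = 12.
No cover costs less than 12.

12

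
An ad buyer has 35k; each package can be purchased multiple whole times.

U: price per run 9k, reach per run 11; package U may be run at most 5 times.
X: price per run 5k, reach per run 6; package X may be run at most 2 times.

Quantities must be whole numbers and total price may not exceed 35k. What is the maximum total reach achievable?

39

3×U and 1×X: price 32 ≤ 35, reach 3·11 + 1·6 = 39.
2×U and 2×X: price 28 ≤ 35, reach 2·11 + 2·6 = 34.
Best is 39.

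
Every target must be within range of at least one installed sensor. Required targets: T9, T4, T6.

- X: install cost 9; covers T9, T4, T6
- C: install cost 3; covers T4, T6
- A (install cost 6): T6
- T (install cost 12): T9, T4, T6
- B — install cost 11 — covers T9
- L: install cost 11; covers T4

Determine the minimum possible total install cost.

9

The greedy cost-per-new-target heuristic would pick C and X for 12, but a cheaper cover exists.
X alone covers T9, T4, T6 — every target.
Total install cost: 9.
No cover costs less than 9.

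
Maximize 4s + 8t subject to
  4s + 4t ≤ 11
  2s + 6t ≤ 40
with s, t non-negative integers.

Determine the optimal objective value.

(s,t)=(0,2): 4·0+4·2=8≤11, 2·0+6·2=12≤40, objective 16.
(s,t)=(1,1): 4·1+4·1=8≤11, 2·1+6·1=8≤40, objective 12.
(s,t)=(0,1): 4·0+4·1=4≤11, 2·0+6·1=6≤40, objective 8.
The best lattice point is (0,2), giving 16.

16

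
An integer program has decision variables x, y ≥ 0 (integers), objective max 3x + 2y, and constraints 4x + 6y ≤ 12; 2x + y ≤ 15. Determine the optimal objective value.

(x,y)=(3,0): 4·3+6·0=12≤12, 2·3+1·0=6≤15, objective 9.
(x,y)=(2,0): 4·2+6·0=8≤12, 2·2+1·0=4≤15, objective 6.
No feasible integer point exceeds 9.

9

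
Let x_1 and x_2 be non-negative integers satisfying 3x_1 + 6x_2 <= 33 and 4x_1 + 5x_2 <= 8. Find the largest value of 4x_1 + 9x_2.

The continuous relaxation peaks at (0, 1.6) with value 14.40; rounding to a feasible lattice point costs some objective.
(x_1,x_2)=(0,1): 3·0+6·1=6≤33, 4·0+5·1=5≤8, objective 9.
(x_1,x_2)=(1,0): 3·1+6·0=3≤33, 4·1+5·0=4≤8, objective 4.
(x_1,x_2)=(0,0): 3·0+6·0=0≤33, 4·0+5·0=0≤8, objective 0.
The best lattice point is (0,1), giving 9.

9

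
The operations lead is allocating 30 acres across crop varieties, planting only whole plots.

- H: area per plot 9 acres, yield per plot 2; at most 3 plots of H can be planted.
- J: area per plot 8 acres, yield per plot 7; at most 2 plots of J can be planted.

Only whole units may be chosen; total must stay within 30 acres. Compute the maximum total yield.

Take 1×H and 2×J: area 25 ≤ 30, yield 1·2 + 2·7 = 16.
J has the best ratio (7/8) and is taken to its limit of 2; remaining capacity is filled optimally with the others.

16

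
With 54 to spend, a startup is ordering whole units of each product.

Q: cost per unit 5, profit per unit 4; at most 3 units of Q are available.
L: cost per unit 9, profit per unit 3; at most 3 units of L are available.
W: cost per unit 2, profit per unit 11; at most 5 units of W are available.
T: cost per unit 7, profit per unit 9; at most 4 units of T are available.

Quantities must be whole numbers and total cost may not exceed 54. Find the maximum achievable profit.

This is a bounded integer knapsack.
3×Q, 5×W, and 4×T: cost 53 ≤ 54, profit 3·4 + 5·11 + 4·9 = 103.
2×Q, 5×W, and 4×T: cost 48 ≤ 54, profit 2·4 + 5·11 + 4·9 = 99.
Best is 103.

103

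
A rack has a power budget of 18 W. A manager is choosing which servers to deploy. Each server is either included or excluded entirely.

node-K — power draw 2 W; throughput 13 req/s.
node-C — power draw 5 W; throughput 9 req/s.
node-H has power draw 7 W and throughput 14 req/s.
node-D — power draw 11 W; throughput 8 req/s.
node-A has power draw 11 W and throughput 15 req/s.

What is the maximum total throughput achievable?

37

This is an integer program with binary decision variables.
node-K + node-C + node-A: power draw 2 + 5 + 11 = 18 ≤ 18, throughput 13 + 9 + 15 = 37.
node-K + node-C + node-H: power draw 2 + 5 + 7 = 14 ≤ 18, throughput 13 + 9 + 14 = 36.
node-K + node-C + node-D: power draw 2 + 5 + 11 = 18 ≤ 18, throughput 13 + 9 + 8 = 30.
Best is node-K, node-C, and node-A with total throughput 37.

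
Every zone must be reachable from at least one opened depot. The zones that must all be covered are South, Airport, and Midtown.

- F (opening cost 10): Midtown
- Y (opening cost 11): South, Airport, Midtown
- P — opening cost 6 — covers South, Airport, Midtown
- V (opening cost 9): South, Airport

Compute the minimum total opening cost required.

6

This is a weighted set-cover instance.
P alone covers South, Airport, Midtown — every zone.
Total opening cost: 6.
No cover costs less than 6.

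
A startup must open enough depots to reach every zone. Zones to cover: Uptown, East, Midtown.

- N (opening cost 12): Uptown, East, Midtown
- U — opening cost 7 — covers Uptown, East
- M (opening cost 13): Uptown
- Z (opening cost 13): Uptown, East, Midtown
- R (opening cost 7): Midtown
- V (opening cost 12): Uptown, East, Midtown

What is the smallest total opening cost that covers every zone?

The greedy cost-per-new-zone heuristic would pick U and R for 14, but a cheaper cover exists.
N alone covers Uptown, East, Midtown — every zone.
Total opening cost: 12.
No cover costs less than 12.

12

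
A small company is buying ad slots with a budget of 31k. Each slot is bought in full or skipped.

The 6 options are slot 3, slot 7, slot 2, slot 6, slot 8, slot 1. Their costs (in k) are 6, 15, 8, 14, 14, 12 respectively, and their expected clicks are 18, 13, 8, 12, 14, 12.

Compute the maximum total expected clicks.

40

This is an integer program with binary decision variables.
Take slot 3, slot 2, and slot 8: cost 6 + 8 + 14 = 28 ≤ 31, expected clicks 18 + 8 + 14 = 40.
No other feasible combination does better.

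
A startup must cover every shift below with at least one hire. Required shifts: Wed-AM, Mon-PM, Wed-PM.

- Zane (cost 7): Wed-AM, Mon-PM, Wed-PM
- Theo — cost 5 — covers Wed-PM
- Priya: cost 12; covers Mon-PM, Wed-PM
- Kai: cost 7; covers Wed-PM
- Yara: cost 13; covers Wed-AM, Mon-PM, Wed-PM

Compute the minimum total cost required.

7

Zane alone covers Wed-AM, Mon-PM, Wed-PM — every shift.
Total cost: 7.
No cover costs less than 7.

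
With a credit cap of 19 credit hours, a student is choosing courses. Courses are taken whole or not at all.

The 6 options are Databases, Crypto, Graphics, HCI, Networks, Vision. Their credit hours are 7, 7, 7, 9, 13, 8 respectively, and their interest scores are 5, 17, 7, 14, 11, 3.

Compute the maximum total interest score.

This is an integer program with binary decision variables.
Allowing fractional choices, the relaxed optimum would be about 34.0, but courses are indivisible.
Crypto + Graphics: credit hours 7 + 7 = 14 ≤ 19, interest score 17 + 7 = 24.
Databases + Crypto: credit hours 7 + 7 = 14 ≤ 19, interest score 5 + 17 = 22.
Crypto + HCI: credit hours 7 + 9 = 16 ≤ 19, interest score 17 + 14 = 31.
Best is Crypto and HCI with total interest score 31.

31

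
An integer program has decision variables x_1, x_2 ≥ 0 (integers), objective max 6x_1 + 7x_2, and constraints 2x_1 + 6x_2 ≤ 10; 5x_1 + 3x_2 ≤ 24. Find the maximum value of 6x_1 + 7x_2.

(x_1,x_2)=(4,0): 2·4+6·0=8≤10, 5·4+3·0=20≤24, objective 24.
(x_1,x_2)=(3,0): 2·3+6·0=6≤10, 5·3+3·0=15≤24, objective 18.
No feasible integer point exceeds 24.

24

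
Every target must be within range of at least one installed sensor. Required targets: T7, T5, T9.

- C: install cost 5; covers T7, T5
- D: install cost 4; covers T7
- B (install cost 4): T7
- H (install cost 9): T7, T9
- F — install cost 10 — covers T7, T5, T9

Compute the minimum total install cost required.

10

This is a weighted set-cover instance.
The greedy cost-per-new-target heuristic would pick C and H for 14, but a cheaper cover exists.
F alone covers T7, T5, T9 — every target.
Total install cost: 10.
No cover costs less than 10.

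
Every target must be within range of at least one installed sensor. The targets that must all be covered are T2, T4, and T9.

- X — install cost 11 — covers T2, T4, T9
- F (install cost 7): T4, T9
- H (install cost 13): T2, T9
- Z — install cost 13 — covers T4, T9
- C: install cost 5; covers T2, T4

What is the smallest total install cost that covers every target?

X alone covers T2, T4, T9 — every target.
Total install cost: 11.

11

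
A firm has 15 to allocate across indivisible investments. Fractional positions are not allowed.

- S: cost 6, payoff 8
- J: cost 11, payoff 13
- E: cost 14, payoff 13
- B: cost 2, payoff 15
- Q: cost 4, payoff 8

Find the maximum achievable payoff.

This is an integer program with binary decision variables.
Take S, B, and Q: cost 6 + 2 + 4 = 12 ≤ 15, payoff 8 + 15 + 8 = 31.
No other feasible combination does better.

31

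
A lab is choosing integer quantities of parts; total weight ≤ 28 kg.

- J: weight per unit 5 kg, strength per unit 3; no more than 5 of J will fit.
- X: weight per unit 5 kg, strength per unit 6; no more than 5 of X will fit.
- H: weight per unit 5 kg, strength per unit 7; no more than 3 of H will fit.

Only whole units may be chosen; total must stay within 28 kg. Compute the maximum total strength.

33

H has the best ratio (7/5); taking only H gives at most 3×7 = 21 (stopped by the supply cap of 3).
Mixing does better — 2×X and 3×H: weight 25 ≤ 28, strength 2·6 + 3·7 = 33.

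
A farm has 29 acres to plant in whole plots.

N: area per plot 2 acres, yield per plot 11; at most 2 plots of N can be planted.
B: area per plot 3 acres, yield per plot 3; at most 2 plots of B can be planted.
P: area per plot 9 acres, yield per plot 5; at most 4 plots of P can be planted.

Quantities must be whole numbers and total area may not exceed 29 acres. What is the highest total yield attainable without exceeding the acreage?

38

N has the best ratio (11/2); taking only N gives at most 2×11 = 22 (stopped by the supply cap of 2).
Mixing does better — 2×N, 2×B, and 2×P: area 28 ≤ 29, yield 2·11 + 2·3 + 2·5 = 38.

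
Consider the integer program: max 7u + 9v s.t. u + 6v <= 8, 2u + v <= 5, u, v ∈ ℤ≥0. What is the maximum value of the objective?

23

(u,v)=(2,1): 1·2+6·1=8≤8, 2·2+1·1=5≤5, objective 23.
(u,v)=(1,1): 1·1+6·1=7≤8, 2·1+1·1=3≤5, objective 16.
(u,v)=(2,0): 1·2+6·0=2≤8, 2·2+1·0=4≤5, objective 14.
No feasible integer point exceeds 23.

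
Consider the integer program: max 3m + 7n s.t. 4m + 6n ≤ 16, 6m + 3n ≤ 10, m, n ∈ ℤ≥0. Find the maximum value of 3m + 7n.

14

(m,n)=(0,2) is feasible, giving 14.
(m,n)=(1,1) is feasible, giving 10.
(m,n)=(0,1) is feasible, giving 7.
No feasible integer point exceeds 14.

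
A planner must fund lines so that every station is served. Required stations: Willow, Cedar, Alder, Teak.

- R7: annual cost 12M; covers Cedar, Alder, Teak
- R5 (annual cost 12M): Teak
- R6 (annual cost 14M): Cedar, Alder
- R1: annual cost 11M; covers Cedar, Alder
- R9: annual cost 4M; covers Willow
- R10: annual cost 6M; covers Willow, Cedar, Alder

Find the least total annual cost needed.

This is an integer covering problem.
The greedy cost-per-new-station heuristic would pick R10 and R7 for 18, but a cheaper cover exists.
Choose R7 and R9: together they cover Willow, Cedar, Alder, Teak — every station.
Total annual cost: 12 + 4 = 16.
No cover costs less than 16.

16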